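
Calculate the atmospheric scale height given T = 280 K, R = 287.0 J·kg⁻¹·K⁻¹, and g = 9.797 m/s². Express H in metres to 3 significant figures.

The scale height of an isothermal atmosphere is H = RT/g.
H = 287.0 × 280 / 9.797 = 80360/9.797 = 8202.5 m.

H ≈ 8200 m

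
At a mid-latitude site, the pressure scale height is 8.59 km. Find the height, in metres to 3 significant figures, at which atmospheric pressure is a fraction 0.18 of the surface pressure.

z ≈ 14700 m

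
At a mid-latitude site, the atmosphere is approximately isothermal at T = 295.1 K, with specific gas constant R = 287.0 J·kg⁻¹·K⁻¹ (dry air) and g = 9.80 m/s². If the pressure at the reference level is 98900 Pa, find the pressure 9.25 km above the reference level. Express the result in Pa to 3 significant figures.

P ≈ 33900 Pa

Scale height: H = RT/g = 287.0 × 295.1 / 9.80 = 8642.2 m.
Barometric formula: P = P₀ exp(−z/H).
z/H = 9250.0/8642.2 = 1.0703; exp(−1.0703) = 0.34291.
P = 98900 × 0.34291 = 33914 Pa.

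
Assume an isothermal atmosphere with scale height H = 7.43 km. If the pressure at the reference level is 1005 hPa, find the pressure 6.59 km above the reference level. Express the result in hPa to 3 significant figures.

P ≈ 414 hPa

Barometric formula: P = P₀ exp(−z/H).
z/H = 6590.0/7430.0 = 0.88694; exp(−0.88694) = 0.41191.
P = 1005 × 0.41191 = 413.97 hPa.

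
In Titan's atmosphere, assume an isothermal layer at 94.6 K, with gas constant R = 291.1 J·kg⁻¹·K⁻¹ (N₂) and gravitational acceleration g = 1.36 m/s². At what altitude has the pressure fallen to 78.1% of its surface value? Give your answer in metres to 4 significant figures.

z ≈ 5005 m

Scale height: H = RT/g = 291.1 × 94.6 / 1.36 = 20249 m.
Set P/P₀ = exp(−z/H) = 0.781, so z = −H ln(0.781).
−ln(0.781) = 0.24718; z = 20249 × 0.24718 = 5005.1 m.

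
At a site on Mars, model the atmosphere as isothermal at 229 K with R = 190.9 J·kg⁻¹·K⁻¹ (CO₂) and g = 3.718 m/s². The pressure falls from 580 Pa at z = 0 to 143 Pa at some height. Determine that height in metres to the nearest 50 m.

z ≈ 16450 m

Scale height: H = RT/g = 190.9 × 229 / 3.718 = 11758 m.
Invert the barometric formula: z = H ln(P₀/P).
P₀/P = 580/143 = 4.0559; ln(4.0559) = 1.4002.
z = 11758 × 1.4002 = 16464 m.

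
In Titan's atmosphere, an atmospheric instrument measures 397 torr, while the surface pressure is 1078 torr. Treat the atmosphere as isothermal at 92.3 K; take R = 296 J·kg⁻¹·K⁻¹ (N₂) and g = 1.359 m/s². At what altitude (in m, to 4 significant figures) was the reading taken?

Scale height: H = RT/g = 296 × 92.3 / 1.359 = 20104 m.
Invert the barometric formula: z = H ln(P₀/P).
P₀/P = 1078/397 = 2.7154; ln(2.7154) = 0.99894.
z = 20104 × 0.99894 = 20083 m.

z ≈ 20080 m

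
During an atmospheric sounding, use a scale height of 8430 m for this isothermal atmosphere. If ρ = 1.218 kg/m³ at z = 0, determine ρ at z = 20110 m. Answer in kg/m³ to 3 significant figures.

ρ ≈ 0.112 kg/m³

In an isothermal atmosphere, density decays like pressure: ρ = ρ₀ exp(−z/H).
z/H = 20110/8430.0 = 2.3855; exp(−2.3855) = 0.092043.
ρ = 1.218 × 0.092043 = 0.11211 kg/m³.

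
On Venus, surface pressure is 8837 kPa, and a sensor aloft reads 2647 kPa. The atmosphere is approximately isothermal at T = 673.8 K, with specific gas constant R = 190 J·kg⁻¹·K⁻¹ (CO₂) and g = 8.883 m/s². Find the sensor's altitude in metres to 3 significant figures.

z ≈ 17400 m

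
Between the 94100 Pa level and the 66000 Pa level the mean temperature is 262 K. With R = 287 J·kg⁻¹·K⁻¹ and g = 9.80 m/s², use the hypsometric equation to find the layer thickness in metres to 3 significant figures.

Δz ≈ 2720 m

Hypsometric equation: Δz = (R T̄/g) ln(P₁/P₂).
R T̄/g = 287 × 262 / 9.80 = 7672.9 m.
ln(94100/66000) = ln(1.4258) = 0.35473.
Δz = 7672.9 × 0.35473 = 2721.8 m.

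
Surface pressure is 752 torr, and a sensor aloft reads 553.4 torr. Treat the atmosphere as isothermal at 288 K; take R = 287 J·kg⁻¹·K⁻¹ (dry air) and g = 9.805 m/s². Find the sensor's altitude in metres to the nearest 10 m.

Scale height: H = RT/g = 287 × 288 / 9.805 = 8430.0 m.
Invert the barometric formula: z = H ln(P₀/P).
P₀/P = 752/553.4 = 1.3589; ln(1.3589) = 0.30668.
z = 8430.0 × 0.30668 = 2585.3 m.

z ≈ 2590 m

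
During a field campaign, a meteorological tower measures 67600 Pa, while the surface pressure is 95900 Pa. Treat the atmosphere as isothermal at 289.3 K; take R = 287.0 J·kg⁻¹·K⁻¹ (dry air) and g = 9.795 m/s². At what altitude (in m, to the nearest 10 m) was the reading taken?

z ≈ 2960 m

Scale height: H = RT/g = 287.0 × 289.3 / 9.795 = 8476.7 m.
Invert the barometric formula: z = H ln(P₀/P).
P₀/P = 95900/67600 = 1.4186; ln(1.4186) = 0.34967.
z = 8476.7 × 0.34967 = 2964.0 m.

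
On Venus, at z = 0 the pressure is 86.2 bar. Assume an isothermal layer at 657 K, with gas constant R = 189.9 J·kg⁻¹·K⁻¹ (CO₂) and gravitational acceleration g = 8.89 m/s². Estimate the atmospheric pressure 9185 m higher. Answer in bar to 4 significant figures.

Scale height: H = RT/g = 189.9 × 657 / 8.89 = 14034 m.
Barometric formula: P = P₀ exp(−z/H).
z/H = 9185.0/14034 = 0.65448; exp(−0.65448) = 0.51971.
P = 86.2 × 0.51971 = 44.799 bar.

P ≈ 44.80 bar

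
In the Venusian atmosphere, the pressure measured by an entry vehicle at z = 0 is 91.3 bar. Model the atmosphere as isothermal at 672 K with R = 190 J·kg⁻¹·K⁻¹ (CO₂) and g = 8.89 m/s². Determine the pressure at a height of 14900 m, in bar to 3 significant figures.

P ≈ 32.4 bar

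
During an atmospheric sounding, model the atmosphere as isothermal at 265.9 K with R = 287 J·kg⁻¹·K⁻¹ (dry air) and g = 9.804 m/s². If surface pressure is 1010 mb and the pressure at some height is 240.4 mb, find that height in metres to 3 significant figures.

z ≈ 11200 m

Scale height: H = RT/g = 287 × 265.9 / 9.804 = 7783.9 m.
Invert the barometric formula: z = H ln(P₀/P).
P₀/P = 1010/240.4 = 4.2013; ln(4.2013) = 1.4354.
z = 7783.9 × 1.4354 = 11173 m.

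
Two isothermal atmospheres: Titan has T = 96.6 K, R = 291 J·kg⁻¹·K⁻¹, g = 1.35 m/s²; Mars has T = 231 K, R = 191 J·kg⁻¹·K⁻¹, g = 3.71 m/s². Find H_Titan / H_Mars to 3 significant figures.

H = RT/g for each body.
H_Titan = 291 × 96.6 / 1.35 = 20823 m.
H_Mars = 191 × 231 / 3.71 = 11892 m.
H_Titan/H_Mars = 20823/11892 = 1.7510.

H_Titan/H_Mars ≈ 1.75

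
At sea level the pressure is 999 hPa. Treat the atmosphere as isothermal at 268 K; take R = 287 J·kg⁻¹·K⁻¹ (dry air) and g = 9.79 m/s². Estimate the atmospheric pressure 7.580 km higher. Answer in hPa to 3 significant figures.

Scale height: H = RT/g = 287 × 268 / 9.79 = 7856.6 m.
Barometric formula: P = P₀ exp(−z/H).
z/H = 7580.0/7856.6 = 0.96479; exp(−0.96479) = 0.38106.
P = 999 × 0.38106 = 380.68 hPa.

P ≈ 381 hPa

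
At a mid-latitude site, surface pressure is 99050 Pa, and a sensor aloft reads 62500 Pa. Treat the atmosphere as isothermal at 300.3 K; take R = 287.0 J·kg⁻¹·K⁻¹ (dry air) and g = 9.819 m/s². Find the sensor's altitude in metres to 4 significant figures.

Scale height: H = RT/g = 287.0 × 300.3 / 9.819 = 8777.5 m.
Invert the barometric formula: z = H ln(P₀/P).
P₀/P = 99050/62500 = 1.5848; ln(1.5848) = 0.46046.
z = 8777.5 × 0.46046 = 4041.7 m.

z ≈ 4042 m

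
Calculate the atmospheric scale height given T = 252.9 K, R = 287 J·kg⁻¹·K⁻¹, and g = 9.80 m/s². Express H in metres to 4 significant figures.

H ≈ 7406 m

The scale height of an isothermal atmosphere is H = RT/g.
H = 287 × 252.9 / 9.80 = 72582/9.80 = 7406.3 m.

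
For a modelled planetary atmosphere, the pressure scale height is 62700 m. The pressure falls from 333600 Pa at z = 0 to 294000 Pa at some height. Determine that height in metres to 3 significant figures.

z ≈ 7920 m

Invert the barometric formula: z = H ln(P₀/P).
P₀/P = 333600/294000 = 1.1347; ln(1.1347) = 0.12637.
z = 62700 × 0.12637 = 7923.4 m.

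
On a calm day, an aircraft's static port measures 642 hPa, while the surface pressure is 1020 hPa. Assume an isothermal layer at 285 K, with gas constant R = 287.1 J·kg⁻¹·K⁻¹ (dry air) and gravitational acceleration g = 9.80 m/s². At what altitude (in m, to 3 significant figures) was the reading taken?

z ≈ 3870 m

Scale height: H = RT/g = 287.1 × 285 / 9.80 = 8349.3 m.
Invert the barometric formula: z = H ln(P₀/P).
P₀/P = 1020/642 = 1.5888; ln(1.5888) = 0.46298.
z = 8349.3 × 0.46298 = 3865.6 m.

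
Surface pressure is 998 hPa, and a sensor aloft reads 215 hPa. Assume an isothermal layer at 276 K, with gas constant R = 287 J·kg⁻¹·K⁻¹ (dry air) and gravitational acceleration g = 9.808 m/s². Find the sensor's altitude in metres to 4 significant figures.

z ≈ 12400 m

Scale height: H = RT/g = 287 × 276 / 9.808 = 8076.3 m.
Invert the barometric formula: z = H ln(P₀/P).
P₀/P = 998/215 = 4.6419; ln(4.6419) = 1.5351.
z = 8076.3 × 1.5351 = 12398 m.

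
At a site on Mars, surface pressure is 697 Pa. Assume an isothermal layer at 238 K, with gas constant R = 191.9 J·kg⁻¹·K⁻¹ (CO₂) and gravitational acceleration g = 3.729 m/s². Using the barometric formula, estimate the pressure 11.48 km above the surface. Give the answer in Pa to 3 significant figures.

P ≈ 273 Pa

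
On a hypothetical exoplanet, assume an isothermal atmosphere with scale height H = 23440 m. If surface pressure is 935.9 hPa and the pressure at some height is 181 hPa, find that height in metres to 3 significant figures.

z ≈ 38500 m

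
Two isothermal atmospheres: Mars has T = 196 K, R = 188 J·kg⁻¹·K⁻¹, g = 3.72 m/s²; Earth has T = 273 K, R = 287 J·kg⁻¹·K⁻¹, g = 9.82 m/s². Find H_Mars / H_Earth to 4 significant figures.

H = RT/g for each body.
H_Mars = 188 × 196 / 3.72 = 9905.4 m.
H_Earth = 287 × 273 / 9.82 = 7978.7 m.
H_Mars/H_Earth = 9905.4/7978.7 = 1.2415.

H_Mars/H_Earth ≈ 1.241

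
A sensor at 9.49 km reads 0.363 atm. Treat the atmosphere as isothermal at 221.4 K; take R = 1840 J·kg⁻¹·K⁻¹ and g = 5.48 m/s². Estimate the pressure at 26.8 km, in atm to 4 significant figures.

P ≈ 0.2876 atm

Scale height: H = RT/g = 1840 × 221.4 / 5.48 = 74339 m.
Between two levels, P₂ = P₁ exp(−Δz/H) with Δz = z₂ − z₁.
Δz = 26800 − 9490.0 = 17310 m; Δz/H = 17310/74339 = 0.23285.
P₂ = 0.363 × exp(−0.23285) = 0.363 × 0.79227 = 0.28759 atm.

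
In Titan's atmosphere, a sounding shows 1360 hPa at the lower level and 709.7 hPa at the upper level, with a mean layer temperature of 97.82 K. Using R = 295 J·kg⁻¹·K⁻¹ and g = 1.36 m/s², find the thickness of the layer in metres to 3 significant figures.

Δz ≈ 13800 m

Hypsometric equation: Δz = (R T̄/g) ln(P₁/P₂).
R T̄/g = 295 × 97.82 / 1.36 = 21218 m.
ln(1360/709.7) = ln(1.9163) = 0.65040.
Δz = 21218 × 0.65040 = 13800 m.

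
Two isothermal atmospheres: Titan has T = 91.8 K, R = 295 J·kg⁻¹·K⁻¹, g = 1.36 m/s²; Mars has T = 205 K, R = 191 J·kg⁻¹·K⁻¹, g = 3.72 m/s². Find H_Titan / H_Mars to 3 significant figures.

H_Titan/H_Mars ≈ 1.89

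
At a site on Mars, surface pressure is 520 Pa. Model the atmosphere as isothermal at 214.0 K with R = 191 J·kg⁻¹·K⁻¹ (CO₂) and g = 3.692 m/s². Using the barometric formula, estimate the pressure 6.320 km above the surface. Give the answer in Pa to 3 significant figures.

Scale height: H = RT/g = 191 × 214.0 / 3.692 = 11071 m.
Barometric formula: P = P₀ exp(−z/H).
z/H = 6320.0/11071 = 0.57086; exp(−0.57086) = 0.56504.
P = 520 × 0.56504 = 293.82 Pa.

P ≈ 294 Pa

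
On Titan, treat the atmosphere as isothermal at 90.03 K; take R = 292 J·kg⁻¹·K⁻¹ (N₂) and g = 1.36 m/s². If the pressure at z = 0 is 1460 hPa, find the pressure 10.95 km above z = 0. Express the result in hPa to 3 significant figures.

P ≈ 829 hPa

Scale height: H = RT/g = 292 × 90.03 / 1.36 = 19330 m.
Barometric formula: P = P₀ exp(−z/H).
z/H = 10950/19330 = 0.56648; exp(−0.56648) = 0.56752.
P = 1460 × 0.56752 = 828.58 hPa.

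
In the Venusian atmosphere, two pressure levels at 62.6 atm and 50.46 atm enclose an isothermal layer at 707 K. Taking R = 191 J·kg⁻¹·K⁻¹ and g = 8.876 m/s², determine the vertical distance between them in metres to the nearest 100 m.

Hypsometric equation: Δz = (R T̄/g) ln(P₁/P₂).
R T̄/g = 191 × 707 / 8.876 = 15214 m.
ln(62.6/50.46) = ln(1.2406) = 0.21560.
Δz = 15214 × 0.21560 = 3280.1 m.

Δz ≈ 3300 m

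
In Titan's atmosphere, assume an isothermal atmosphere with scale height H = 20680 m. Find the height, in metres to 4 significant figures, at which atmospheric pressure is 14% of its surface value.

z ≈ 40660 m

Set P/P₀ = exp(−z/H) = 0.14, so z = −H ln(0.14).
−ln(0.14) = 1.9661; z = 20680 × 1.9661 = 40659 m.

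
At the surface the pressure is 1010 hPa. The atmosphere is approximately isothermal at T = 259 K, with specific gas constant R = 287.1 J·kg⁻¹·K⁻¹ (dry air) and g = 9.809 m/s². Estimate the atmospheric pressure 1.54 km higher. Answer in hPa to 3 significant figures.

Scale height: H = RT/g = 287.1 × 259 / 9.809 = 7580.7 m.
Barometric formula: P = P₀ exp(−z/H).
z/H = 1540.0/7580.7 = 0.20315; exp(−0.20315) = 0.81616.
P = 1010 × 0.81616 = 824.32 hPa.

P ≈ 824 hPa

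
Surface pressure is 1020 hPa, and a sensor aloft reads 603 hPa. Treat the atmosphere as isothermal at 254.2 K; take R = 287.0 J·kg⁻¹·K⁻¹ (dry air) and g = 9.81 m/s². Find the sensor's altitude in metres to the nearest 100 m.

Scale height: H = RT/g = 287.0 × 254.2 / 9.81 = 7436.8 m.
Invert the barometric formula: z = H ln(P₀/P).
P₀/P = 1020/603 = 1.6915; ln(1.6915) = 0.52562.
z = 7436.8 × 0.52562 = 3908.9 m.

z ≈ 3900 m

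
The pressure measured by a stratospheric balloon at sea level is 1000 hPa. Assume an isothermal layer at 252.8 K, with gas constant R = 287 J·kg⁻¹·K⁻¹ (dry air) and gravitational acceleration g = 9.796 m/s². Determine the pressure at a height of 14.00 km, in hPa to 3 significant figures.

P ≈ 151 hPa

Scale height: H = RT/g = 287 × 252.8 / 9.796 = 7406.5 m.
Barometric formula: P = P₀ exp(−z/H).
z/H = 14000/7406.5 = 1.8902; exp(−1.8902) = 0.15104.
P = 1000 × 0.15104 = 151.04 hPa.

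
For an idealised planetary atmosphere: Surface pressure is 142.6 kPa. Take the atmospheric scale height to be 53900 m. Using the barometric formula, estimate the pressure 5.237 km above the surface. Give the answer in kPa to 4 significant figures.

P ≈ 129.4 kPa

Barometric formula: P = P₀ exp(−z/H).
z/H = 5237.0/53900 = 0.097161; exp(−0.097161) = 0.90741.
P = 142.6 × 0.90741 = 129.40 kPa.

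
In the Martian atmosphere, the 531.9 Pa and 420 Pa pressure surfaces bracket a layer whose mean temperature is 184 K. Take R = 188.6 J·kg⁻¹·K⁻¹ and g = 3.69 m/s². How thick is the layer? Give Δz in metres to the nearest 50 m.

Hypsometric equation: Δz = (R T̄/g) ln(P₁/P₂).
R T̄/g = 188.6 × 184 / 3.69 = 9404.4 m.
ln(531.9/420) = ln(1.2664) = 0.23618.
Δz = 9404.4 × 0.23618 = 2221.1 m.

Δz ≈ 2200 m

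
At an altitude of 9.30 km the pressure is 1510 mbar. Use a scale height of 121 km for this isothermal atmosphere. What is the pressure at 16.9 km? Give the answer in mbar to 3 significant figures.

P ≈ 1420 mbar

Between two levels, P₂ = P₁ exp(−Δz/H) with Δz = z₂ − z₁.
Δz = 16900 − 9300.0 = 7600.0 m; Δz/H = 7600.0/121000 = 0.062810.
P₂ = 1510 × exp(−0.062810) = 1510 × 0.93912 = 1418.1 mbar.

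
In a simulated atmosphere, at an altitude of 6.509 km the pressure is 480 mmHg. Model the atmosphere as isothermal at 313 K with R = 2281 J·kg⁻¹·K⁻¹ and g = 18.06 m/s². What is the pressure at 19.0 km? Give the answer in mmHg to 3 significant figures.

Scale height: H = RT/g = 2281 × 313 / 18.06 = 39532 m.
Between two levels, P₂ = P₁ exp(−Δz/H) with Δz = z₂ − z₁.
Δz = 19000 − 6509.0 = 12491 m; Δz/H = 12491/39532 = 0.31597.
P₂ = 480 × exp(−0.31597) = 480 × 0.72908 = 349.96 mmHg.

P ≈ 350 mmHg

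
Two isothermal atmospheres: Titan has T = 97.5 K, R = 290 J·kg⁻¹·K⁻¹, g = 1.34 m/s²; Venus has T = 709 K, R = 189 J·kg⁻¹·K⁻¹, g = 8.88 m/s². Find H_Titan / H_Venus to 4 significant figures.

H_Titan/H_Venus ≈ 1.398

H = RT/g for each body.
H_Titan = 290 × 97.5 / 1.34 = 21101 m.
H_Venus = 189 × 709 / 8.88 = 15090 m.
H_Titan/H_Venus = 21101/15090 = 1.3983.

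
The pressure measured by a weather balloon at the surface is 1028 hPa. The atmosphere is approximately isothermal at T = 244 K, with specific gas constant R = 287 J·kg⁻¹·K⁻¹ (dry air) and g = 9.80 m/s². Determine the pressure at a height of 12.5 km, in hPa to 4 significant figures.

P ≈ 178.8 hPa

Scale height: H = RT/g = 287 × 244 / 9.80 = 7145.7 m.
Barometric formula: P = P₀ exp(−z/H).
z/H = 12500/7145.7 = 1.7493; exp(−1.7493) = 0.17390.
P = 1028 × 0.17390 = 178.77 hPa.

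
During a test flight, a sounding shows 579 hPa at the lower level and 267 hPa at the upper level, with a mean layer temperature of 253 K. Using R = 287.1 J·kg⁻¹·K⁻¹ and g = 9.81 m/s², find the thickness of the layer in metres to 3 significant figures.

Hypsometric equation: Δz = (R T̄/g) ln(P₁/P₂).
R T̄/g = 287.1 × 253 / 9.81 = 7404.3 m.
ln(579/267) = ln(2.1685) = 0.77404.
Δz = 7404.3 × 0.77404 = 5731.2 m.

Δz ≈ 5730 m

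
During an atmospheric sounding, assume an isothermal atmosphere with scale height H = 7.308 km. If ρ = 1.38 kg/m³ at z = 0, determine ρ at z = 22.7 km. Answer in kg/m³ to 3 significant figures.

In an isothermal atmosphere, density decays like pressure: ρ = ρ₀ exp(−z/H).
z/H = 22700/7308.0 = 3.1062; exp(−3.1062) = 0.044771.
ρ = 1.38 × 0.044771 = 0.061784 kg/m³.

ρ ≈ 0.0618 kg/m³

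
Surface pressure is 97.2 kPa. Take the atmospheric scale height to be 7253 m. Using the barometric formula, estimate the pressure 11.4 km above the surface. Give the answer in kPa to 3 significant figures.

Barometric formula: P = P₀ exp(−z/H).
z/H = 11400/7253.0 = 1.5718; exp(−1.5718) = 0.20767.
P = 97.2 × 0.20767 = 20.186 kPa.

P ≈ 20.2 kPa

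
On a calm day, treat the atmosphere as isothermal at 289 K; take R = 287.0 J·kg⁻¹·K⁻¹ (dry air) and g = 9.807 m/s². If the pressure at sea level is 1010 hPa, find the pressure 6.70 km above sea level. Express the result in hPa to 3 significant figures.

Scale height: H = RT/g = 287.0 × 289 / 9.807 = 8457.5 m.
Barometric formula: P = P₀ exp(−z/H).
z/H = 6700.0/8457.5 = 0.79220; exp(−0.79220) = 0.45285.
P = 1010 × 0.45285 = 457.38 hPa.

P ≈ 457 hPa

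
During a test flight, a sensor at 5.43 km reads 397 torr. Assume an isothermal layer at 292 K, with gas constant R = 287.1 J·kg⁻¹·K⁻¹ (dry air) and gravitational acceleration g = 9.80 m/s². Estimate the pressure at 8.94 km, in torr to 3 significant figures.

P ≈ 263 torr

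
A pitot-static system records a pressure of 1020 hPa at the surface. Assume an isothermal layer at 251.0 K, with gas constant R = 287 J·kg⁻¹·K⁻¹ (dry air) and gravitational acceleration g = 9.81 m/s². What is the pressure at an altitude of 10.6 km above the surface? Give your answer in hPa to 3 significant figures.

Scale height: H = RT/g = 287 × 251.0 / 9.81 = 7343.2 m.
Barometric formula: P = P₀ exp(−z/H).
z/H = 10600/7343.2 = 1.4435; exp(−1.4435) = 0.23610.
P = 1020 × 0.23610 = 240.82 hPa.

P ≈ 241 hPa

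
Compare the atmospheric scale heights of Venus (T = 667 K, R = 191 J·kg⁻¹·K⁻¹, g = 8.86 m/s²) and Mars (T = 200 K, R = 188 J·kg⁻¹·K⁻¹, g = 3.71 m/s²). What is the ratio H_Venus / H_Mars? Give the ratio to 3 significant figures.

H = RT/g for each body.
H_Venus = 191 × 667 / 8.86 = 14379 m.
H_Mars = 188 × 200 / 3.71 = 10135 m.
H_Venus/H_Mars = 14379/10135 = 1.4187.

H_Venus/H_Mars ≈ 1.42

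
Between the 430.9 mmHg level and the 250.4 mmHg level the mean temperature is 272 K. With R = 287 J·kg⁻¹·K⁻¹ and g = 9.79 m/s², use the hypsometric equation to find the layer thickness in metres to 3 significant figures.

Δz ≈ 4330 m

Hypsometric equation: Δz = (R T̄/g) ln(P₁/P₂).
R T̄/g = 287 × 272 / 9.79 = 7973.9 m.
ln(430.9/250.4) = ln(1.7208) = 0.54279.
Δz = 7973.9 × 0.54279 = 4328.2 m.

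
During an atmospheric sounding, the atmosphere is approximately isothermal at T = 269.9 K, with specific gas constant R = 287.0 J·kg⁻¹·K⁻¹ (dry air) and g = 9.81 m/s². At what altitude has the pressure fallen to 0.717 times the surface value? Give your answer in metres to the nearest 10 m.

Scale height: H = RT/g = 287.0 × 269.9 / 9.81 = 7896.2 m.
Set P/P₀ = exp(−z/H) = 0.717, so z = −H ln(0.717).
−ln(0.717) = 0.33268; z = 7896.2 × 0.33268 = 2626.9 m.

z ≈ 2630 m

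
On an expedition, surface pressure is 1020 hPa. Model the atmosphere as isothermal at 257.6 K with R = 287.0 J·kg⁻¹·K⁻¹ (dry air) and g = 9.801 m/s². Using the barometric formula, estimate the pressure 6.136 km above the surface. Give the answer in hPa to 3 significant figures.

P ≈ 452 hPa

Scale height: H = RT/g = 287.0 × 257.6 / 9.801 = 7543.2 m.
Barometric formula: P = P₀ exp(−z/H).
z/H = 6136.0/7543.2 = 0.81345; exp(−0.81345) = 0.44333.
P = 1020 × 0.44333 = 452.20 hPa.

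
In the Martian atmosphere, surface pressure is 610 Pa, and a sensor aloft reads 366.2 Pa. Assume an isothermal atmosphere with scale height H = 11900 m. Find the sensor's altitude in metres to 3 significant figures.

z ≈ 6070 m

Invert the barometric formula: z = H ln(P₀/P).
P₀/P = 610/366.2 = 1.6658; ln(1.6658) = 0.51031.
z = 11900 × 0.51031 = 6072.7 m.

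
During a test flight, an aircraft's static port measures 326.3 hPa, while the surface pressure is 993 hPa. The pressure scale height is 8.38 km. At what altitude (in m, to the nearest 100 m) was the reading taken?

Invert the barometric formula: z = H ln(P₀/P).
P₀/P = 993/326.3 = 3.0432; ln(3.0432) = 1.1129.
z = 8380.0 × 1.1129 = 9326.1 m.

z ≈ 9300 m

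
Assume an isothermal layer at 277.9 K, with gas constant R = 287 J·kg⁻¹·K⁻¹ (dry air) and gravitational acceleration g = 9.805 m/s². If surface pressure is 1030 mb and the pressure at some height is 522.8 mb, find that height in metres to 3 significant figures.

z ≈ 5520 m

Scale height: H = RT/g = 287 × 277.9 / 9.805 = 8134.3 m.
Invert the barometric formula: z = H ln(P₀/P).
P₀/P = 1030/522.8 = 1.9702; ln(1.9702) = 0.67814.
z = 8134.3 × 0.67814 = 5516.2 m.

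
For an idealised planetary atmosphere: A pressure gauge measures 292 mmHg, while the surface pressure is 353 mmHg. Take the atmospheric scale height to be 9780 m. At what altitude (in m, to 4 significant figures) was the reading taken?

z ≈ 1855 m

Invert the barometric formula: z = H ln(P₀/P).
P₀/P = 353/292 = 1.2089; ln(1.2089) = 0.18971.
z = 9780.0 × 0.18971 = 1855.4 m.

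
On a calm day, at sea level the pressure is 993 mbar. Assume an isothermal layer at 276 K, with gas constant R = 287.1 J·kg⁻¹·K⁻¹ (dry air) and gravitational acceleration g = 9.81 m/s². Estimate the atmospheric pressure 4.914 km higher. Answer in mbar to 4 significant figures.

P ≈ 540.4 mbar

Scale height: H = RT/g = 287.1 × 276 / 9.81 = 8077.4 m.
Barometric formula: P = P₀ exp(−z/H).
z/H = 4914.0/8077.4 = 0.60836; exp(−0.60836) = 0.54424.
P = 993 × 0.54424 = 540.43 mbar.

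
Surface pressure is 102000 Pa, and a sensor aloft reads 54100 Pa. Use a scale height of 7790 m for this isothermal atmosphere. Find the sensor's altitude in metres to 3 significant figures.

z ≈ 4940 m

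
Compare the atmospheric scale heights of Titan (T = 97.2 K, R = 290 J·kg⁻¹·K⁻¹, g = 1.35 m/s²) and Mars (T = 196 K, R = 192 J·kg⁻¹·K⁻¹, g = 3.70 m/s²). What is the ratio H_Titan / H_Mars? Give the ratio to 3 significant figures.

H_Titan/H_Mars ≈ 2.05

H = RT/g for each body.
H_Titan = 290 × 97.2 / 1.35 = 20880 m.
H_Mars = 192 × 196 / 3.70 = 10171 m.
H_Titan/H_Mars = 20880/10171 = 2.0529.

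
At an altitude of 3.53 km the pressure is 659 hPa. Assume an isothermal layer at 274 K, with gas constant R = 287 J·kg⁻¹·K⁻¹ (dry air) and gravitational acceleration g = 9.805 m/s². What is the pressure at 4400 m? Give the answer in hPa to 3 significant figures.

Scale height: H = RT/g = 287 × 274 / 9.805 = 8020.2 m.
Between two levels, P₂ = P₁ exp(−Δz/H) with Δz = z₂ − z₁.
Δz = 4400.0 − 3530.0 = 870.00 m; Δz/H = 870.00/8020.2 = 0.10848.
P₂ = 659 × exp(−0.10848) = 659 × 0.89720 = 591.25 hPa.

P ≈ 591 hPa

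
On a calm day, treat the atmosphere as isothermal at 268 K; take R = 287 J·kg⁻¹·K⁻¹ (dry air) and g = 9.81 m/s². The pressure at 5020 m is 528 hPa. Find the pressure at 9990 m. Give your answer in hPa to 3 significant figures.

P ≈ 280 hPa

Scale height: H = RT/g = 287 × 268 / 9.81 = 7840.6 m.
Between two levels, P₂ = P₁ exp(−Δz/H) with Δz = z₂ − z₁.
Δz = 9990.0 − 5020.0 = 4970.0 m; Δz/H = 4970.0/7840.6 = 0.63388.
P₂ = 528 × exp(−0.63388) = 528 × 0.53053 = 280.12 hPa.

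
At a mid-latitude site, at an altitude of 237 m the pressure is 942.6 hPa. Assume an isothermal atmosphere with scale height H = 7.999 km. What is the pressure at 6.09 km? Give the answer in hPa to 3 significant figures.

P ≈ 453 hPa

Between two levels, P₂ = P₁ exp(−Δz/H) with Δz = z₂ − z₁.
Δz = 6090.0 − 237.00 = 5853.0 m; Δz/H = 5853.0/7999.0 = 0.73172.
P₂ = 942.6 × exp(−0.73172) = 942.6 × 0.48108 = 453.47 hPa.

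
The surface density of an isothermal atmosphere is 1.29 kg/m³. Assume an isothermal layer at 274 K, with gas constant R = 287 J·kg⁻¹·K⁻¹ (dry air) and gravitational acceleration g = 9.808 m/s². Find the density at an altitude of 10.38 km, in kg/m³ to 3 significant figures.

ρ ≈ 0.353 kg/m³

Scale height: H = RT/g = 287 × 274 / 9.808 = 8017.7 m.
In an isothermal atmosphere, density decays like pressure: ρ = ρ₀ exp(−z/H).
z/H = 10380/8017.7 = 1.2946; exp(−1.2946) = 0.27401.
ρ = 1.29 × 0.27401 = 0.35347 kg/m³.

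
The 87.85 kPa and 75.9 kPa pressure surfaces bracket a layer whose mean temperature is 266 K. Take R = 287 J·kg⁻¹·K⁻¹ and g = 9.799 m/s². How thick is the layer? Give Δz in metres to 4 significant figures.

Δz ≈ 1139 m

Hypsometric equation: Δz = (R T̄/g) ln(P₁/P₂).
R T̄/g = 287 × 266 / 9.799 = 7790.8 m.
ln(87.85/75.9) = ln(1.1574) = 0.14618.
Δz = 7790.8 × 0.14618 = 1138.9 m.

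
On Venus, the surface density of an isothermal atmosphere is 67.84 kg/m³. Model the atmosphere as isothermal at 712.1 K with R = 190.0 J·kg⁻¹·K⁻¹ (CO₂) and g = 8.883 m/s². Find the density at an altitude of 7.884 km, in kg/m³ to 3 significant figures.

ρ ≈ 40.4 kg/m³

Scale height: H = RT/g = 190.0 × 712.1 / 8.883 = 15231 m.
In an isothermal atmosphere, density decays like pressure: ρ = ρ₀ exp(−z/H).
z/H = 7884.0/15231 = 0.51763; exp(−0.51763) = 0.59593.
ρ = 67.84 × 0.59593 = 40.428 kg/m³.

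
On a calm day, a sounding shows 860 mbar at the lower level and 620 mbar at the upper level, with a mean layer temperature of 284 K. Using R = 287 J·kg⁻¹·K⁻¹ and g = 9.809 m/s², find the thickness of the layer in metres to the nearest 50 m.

Hypsometric equation: Δz = (R T̄/g) ln(P₁/P₂).
R T̄/g = 287 × 284 / 9.809 = 8309.5 m.
ln(860/620) = ln(1.3871) = 0.32722.
Δz = 8309.5 × 0.32722 = 2719.0 m.

Δz ≈ 2700 m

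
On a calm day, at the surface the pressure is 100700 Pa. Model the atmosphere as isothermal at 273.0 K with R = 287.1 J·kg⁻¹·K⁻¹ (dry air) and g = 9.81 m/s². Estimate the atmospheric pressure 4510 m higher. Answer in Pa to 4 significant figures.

P ≈ 57260 Pa

Scale height: H = RT/g = 287.1 × 273.0 / 9.81 = 7989.6 m.
Barometric formula: P = P₀ exp(−z/H).
z/H = 4510.0/7989.6 = 0.56448; exp(−0.56448) = 0.56866.
P = 100700 × 0.56866 = 57264 Pa.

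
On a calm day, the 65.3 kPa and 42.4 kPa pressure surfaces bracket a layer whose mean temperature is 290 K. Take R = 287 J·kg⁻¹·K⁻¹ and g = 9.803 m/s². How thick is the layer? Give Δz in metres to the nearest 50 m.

Δz ≈ 3650 m

Hypsometric equation: Δz = (R T̄/g) ln(P₁/P₂).
R T̄/g = 287 × 290 / 9.803 = 8490.3 m.
ln(65.3/42.4) = ln(1.5401) = 0.43185.
Δz = 8490.3 × 0.43185 = 3666.5 m.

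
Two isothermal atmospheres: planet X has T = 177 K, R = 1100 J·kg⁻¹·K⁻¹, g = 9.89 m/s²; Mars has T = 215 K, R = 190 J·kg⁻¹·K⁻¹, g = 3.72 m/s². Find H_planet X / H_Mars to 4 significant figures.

H_planet X/H_Mars ≈ 1.793

H = RT/g for each body.
H_planet X = 1100 × 177 / 9.89 = 19687 m.
H_Mars = 190 × 215 / 3.72 = 10981 m.
H_planet X/H_Mars = 19687/10981 = 1.7928.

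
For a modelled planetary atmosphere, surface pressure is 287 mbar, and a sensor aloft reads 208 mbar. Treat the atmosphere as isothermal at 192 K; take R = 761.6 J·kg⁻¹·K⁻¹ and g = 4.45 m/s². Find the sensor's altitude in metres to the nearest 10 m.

z ≈ 10580 m

Scale height: H = RT/g = 761.6 × 192 / 4.45 = 32860 m.
Invert the barometric formula: z = H ln(P₀/P).
P₀/P = 287/208 = 1.3798; ln(1.3798) = 0.32194.
z = 32860 × 0.32194 = 10579 m.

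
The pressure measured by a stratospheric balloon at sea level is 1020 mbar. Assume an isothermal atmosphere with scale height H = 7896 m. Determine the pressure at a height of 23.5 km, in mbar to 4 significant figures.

Barometric formula: P = P₀ exp(−z/H).
z/H = 23500/7896.0 = 2.9762; exp(−2.9762) = 0.050986.
P = 1020 × 0.050986 = 52.006 mbar.

P ≈ 52.01 mbar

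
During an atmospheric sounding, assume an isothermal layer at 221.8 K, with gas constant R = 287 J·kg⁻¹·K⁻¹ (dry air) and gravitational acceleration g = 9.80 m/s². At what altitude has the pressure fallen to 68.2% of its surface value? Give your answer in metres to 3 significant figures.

z ≈ 2490 m

Scale height: H = RT/g = 287 × 221.8 / 9.80 = 6495.6 m.
Set P/P₀ = exp(−z/H) = 0.682, so z = −H ln(0.682).
−ln(0.682) = 0.38273; z = 6495.6 × 0.38273 = 2486.1 m.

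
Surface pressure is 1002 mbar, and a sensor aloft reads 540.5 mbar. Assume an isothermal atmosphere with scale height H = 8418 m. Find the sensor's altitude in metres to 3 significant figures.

z ≈ 5200 m

Invert the barometric formula: z = H ln(P₀/P).
P₀/P = 1002/540.5 = 1.8538; ln(1.8538) = 0.61724.
z = 8418.0 × 0.61724 = 5195.9 m.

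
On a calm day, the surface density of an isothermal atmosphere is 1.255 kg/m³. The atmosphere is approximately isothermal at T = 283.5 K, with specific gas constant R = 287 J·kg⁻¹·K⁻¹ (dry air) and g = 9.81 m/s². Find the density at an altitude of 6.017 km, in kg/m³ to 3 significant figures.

ρ ≈ 0.608 kg/m³

Scale height: H = RT/g = 287 × 283.5 / 9.81 = 8294.0 m.
In an isothermal atmosphere, density decays like pressure: ρ = ρ₀ exp(−z/H).
z/H = 6017.0/8294.0 = 0.72546; exp(−0.72546) = 0.48410.
ρ = 1.255 × 0.48410 = 0.60755 kg/m³.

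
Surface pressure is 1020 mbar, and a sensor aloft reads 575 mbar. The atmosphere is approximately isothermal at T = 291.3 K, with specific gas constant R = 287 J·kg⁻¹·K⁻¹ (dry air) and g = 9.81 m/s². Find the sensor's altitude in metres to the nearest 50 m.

Scale height: H = RT/g = 287 × 291.3 / 9.81 = 8522.2 m.
Invert the barometric formula: z = H ln(P₀/P).
P₀/P = 1020/575 = 1.7739; ln(1.7739) = 0.57318.
z = 8522.2 × 0.57318 = 4884.8 m.

z ≈ 4900 m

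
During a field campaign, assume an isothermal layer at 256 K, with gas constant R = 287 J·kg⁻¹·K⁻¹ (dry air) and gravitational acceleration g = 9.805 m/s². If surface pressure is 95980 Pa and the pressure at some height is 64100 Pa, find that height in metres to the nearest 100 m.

Scale height: H = RT/g = 287 × 256 / 9.805 = 7493.3 m.
Invert the barometric formula: z = H ln(P₀/P).
P₀/P = 95980/64100 = 1.4973; ln(1.4973) = 0.40366.
z = 7493.3 × 0.40366 = 3024.7 m.

z ≈ 3000 m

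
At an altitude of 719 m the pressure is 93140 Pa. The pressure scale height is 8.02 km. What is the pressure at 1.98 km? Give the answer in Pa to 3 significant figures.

P ≈ 79600 Pa

Between two levels, P₂ = P₁ exp(−Δz/H) with Δz = z₂ − z₁.
Δz = 1980.0 − 719.00 = 1261.0 m; Δz/H = 1261.0/8020.0 = 0.15723.
P₂ = 93140 × exp(−0.15723) = 93140 × 0.85451 = 79589 Pa.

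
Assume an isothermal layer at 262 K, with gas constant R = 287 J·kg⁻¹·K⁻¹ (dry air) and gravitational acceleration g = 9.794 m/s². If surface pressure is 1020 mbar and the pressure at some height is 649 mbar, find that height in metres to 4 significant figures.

z ≈ 3471 m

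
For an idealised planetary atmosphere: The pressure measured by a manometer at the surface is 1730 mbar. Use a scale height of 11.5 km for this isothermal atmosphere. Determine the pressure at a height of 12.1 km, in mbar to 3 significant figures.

P ≈ 604 mbar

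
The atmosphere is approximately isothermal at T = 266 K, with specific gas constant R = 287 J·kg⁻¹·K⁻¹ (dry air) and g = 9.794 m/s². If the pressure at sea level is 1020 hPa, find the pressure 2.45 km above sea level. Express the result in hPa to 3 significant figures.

Scale height: H = RT/g = 287 × 266 / 9.794 = 7794.8 m.
Barometric formula: P = P₀ exp(−z/H).
z/H = 2450.0/7794.8 = 0.31431; exp(−0.31431) = 0.73029.
P = 1020 × 0.73029 = 744.90 hPa.

P ≈ 745 hPa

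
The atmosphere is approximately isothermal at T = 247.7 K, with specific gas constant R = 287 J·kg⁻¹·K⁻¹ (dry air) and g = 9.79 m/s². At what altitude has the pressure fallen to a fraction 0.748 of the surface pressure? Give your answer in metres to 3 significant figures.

Scale height: H = RT/g = 287 × 247.7 / 9.79 = 7261.5 m.
Set P/P₀ = exp(−z/H) = 0.748, so z = −H ln(0.748).
−ln(0.748) = 0.29035; z = 7261.5 × 0.29035 = 2108.4 m.

z ≈ 2110 m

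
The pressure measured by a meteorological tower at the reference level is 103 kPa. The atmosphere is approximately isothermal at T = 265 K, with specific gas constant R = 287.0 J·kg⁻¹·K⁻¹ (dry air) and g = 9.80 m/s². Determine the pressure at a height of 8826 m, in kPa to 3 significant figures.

Scale height: H = RT/g = 287.0 × 265 / 9.80 = 7760.7 m.
Barometric formula: P = P₀ exp(−z/H).
z/H = 8826.0/7760.7 = 1.1373; exp(−1.1373) = 0.32068.
P = 103 × 0.32068 = 33.030 kPa.

P ≈ 33.0 kPa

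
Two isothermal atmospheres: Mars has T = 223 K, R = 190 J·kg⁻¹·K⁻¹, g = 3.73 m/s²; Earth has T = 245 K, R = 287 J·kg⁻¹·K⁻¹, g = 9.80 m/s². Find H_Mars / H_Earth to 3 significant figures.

H_Mars/H_Earth ≈ 1.58

H = RT/g for each body.
H_Mars = 190 × 223 / 3.73 = 11359 m.
H_Earth = 287 × 245 / 9.80 = 7175.0 m.
H_Mars/H_Earth = 11359/7175.0 = 1.5831.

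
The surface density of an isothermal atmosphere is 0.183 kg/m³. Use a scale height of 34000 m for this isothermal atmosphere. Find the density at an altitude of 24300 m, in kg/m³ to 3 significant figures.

ρ ≈ 0.0895 kg/m³

In an isothermal atmosphere, density decays like pressure: ρ = ρ₀ exp(−z/H).
z/H = 24300/34000 = 0.71471; exp(−0.71471) = 0.48933.
ρ = 0.183 × 0.48933 = 0.089547 kg/m³.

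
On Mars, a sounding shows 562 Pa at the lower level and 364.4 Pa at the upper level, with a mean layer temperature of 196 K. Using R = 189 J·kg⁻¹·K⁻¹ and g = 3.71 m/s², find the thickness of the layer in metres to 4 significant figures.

Δz ≈ 4326 m

Hypsometric equation: Δz = (R T̄/g) ln(P₁/P₂).
R T̄/g = 189 × 196 / 3.71 = 9984.9 m.
ln(562/364.4) = ln(1.5423) = 0.43327.
Δz = 9984.9 × 0.43327 = 4326.2 m.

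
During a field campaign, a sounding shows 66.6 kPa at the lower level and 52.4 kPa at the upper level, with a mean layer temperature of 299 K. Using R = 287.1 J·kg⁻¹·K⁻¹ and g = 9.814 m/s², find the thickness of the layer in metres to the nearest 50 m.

Hypsometric equation: Δz = (R T̄/g) ln(P₁/P₂).
R T̄/g = 287.1 × 299 / 9.814 = 8747.0 m.
ln(66.6/52.4) = ln(1.2710) = 0.23980.
Δz = 8747.0 × 0.23980 = 2097.5 m.

Δz ≈ 2100 m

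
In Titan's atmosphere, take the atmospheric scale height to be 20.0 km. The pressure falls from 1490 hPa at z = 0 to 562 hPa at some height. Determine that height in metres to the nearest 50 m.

z ≈ 19500 m

Invert the barometric formula: z = H ln(P₀/P).
P₀/P = 1490/562 = 2.6512; ln(2.6512) = 0.97501.
z = 20000 × 0.97501 = 19500 m.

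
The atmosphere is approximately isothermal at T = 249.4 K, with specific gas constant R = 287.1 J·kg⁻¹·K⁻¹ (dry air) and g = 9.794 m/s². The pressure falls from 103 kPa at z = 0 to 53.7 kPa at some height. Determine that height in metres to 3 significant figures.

Scale height: H = RT/g = 287.1 × 249.4 / 9.794 = 7310.9 m.
Invert the barometric formula: z = H ln(P₀/P).
P₀/P = 103/53.7 = 1.9181; ln(1.9181) = 0.65134.
z = 7310.9 × 0.65134 = 4761.9 m.

z ≈ 4760 m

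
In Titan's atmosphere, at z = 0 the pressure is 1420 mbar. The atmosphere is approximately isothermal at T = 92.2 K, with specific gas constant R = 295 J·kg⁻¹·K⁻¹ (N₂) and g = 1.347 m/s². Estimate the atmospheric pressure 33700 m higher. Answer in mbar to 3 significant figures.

P ≈ 268 mbar

Scale height: H = RT/g = 295 × 92.2 / 1.347 = 20192 m.
Barometric formula: P = P₀ exp(−z/H).
z/H = 33700/20192 = 1.6690; exp(−1.6690) = 0.18844.
P = 1420 × 0.18844 = 267.58 mbar.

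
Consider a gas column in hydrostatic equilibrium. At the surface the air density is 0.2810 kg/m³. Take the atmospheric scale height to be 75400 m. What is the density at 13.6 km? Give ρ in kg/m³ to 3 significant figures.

ρ ≈ 0.235 kg/m³

In an isothermal atmosphere, density decays like pressure: ρ = ρ₀ exp(−z/H).
z/H = 13600/75400 = 0.18037; exp(−0.18037) = 0.83496.
ρ = 0.2810 × 0.83496 = 0.23462 kg/m³.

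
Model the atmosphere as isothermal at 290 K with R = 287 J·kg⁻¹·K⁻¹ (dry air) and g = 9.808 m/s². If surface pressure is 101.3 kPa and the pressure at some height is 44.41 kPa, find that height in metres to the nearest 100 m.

Scale height: H = RT/g = 287 × 290 / 9.808 = 8485.9 m.
Invert the barometric formula: z = H ln(P₀/P).
P₀/P = 101.3/44.41 = 2.2810; ln(2.2810) = 0.82461.
z = 8485.9 × 0.82461 = 6997.6 m.

z ≈ 7000 m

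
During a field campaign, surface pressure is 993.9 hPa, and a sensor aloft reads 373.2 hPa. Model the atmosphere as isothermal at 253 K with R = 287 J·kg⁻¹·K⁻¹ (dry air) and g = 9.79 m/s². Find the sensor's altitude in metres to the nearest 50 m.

z ≈ 7250 m

Scale height: H = RT/g = 287 × 253 / 9.79 = 7416.9 m.
Invert the barometric formula: z = H ln(P₀/P).
P₀/P = 993.9/373.2 = 2.6632; ln(2.6632) = 0.97953.
z = 7416.9 × 0.97953 = 7265.1 m.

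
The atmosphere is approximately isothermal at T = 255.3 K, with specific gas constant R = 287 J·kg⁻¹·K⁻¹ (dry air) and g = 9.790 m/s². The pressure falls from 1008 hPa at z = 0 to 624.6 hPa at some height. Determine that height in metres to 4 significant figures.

z ≈ 3582 m

Scale height: H = RT/g = 287 × 255.3 / 9.790 = 7484.3 m.
Invert the barometric formula: z = H ln(P₀/P).
P₀/P = 1008/624.6 = 1.6138; ln(1.6138) = 0.47859.
z = 7484.3 × 0.47859 = 3581.9 m.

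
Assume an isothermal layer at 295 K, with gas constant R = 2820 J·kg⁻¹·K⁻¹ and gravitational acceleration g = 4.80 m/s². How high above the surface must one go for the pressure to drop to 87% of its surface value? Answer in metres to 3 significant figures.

z ≈ 24100 m

Scale height: H = RT/g = 2820 × 295 / 4.80 = 173310 m.
Set P/P₀ = exp(−z/H) = 0.87, so z = −H ln(0.87).
−ln(0.87) = 0.13926; z = 173310 × 0.13926 = 24135 m.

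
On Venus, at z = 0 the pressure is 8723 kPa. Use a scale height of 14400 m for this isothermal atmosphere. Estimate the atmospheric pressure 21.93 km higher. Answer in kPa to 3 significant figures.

P ≈ 1900 kPa

Barometric formula: P = P₀ exp(−z/H).
z/H = 21930/14400 = 1.5229; exp(−1.5229) = 0.21808.
P = 8723 × 0.21808 = 1902.3 kPa.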